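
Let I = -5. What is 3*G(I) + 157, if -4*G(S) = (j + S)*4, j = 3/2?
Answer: 335/2 ≈ 167.50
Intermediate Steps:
j = 3/2 (j = 3*(1/2) = 3/2 ≈ 1.5000)
G(S) = -3/2 - S (G(S) = -(3/2 + S)*4/4 = -(6 + 4*S)/4 = -3/2 - S)
3*G(I) + 157 = 3*(-3/2 - 1*(-5)) + 157 = 3*(-3/2 + 5) + 157 = 3*(7/2) + 157 = 21/2 + 157 = 335/2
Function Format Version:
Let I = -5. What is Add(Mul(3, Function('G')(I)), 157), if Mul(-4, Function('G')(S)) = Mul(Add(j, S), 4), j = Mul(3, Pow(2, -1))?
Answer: Rational(335, 2) ≈ 167.50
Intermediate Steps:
j = Rational(3, 2) (j = Mul(3, Rational(1, 2)) = Rational(3, 2) ≈ 1.5000)
Function('G')(S) = Add(Rational(-3, 2), Mul(-1, S)) (Function('G')(S) = Mul(Rational(-1, 4), Mul(Add(Rational(3, 2), S), 4)) = Mul(Rational(-1, 4), Add(6, Mul(4, S))) = Add(Rational(-3, 2), Mul(-1, S)))
Add(Mul(3, Function('G')(I)), 157) = Add(Mul(3, Add(Rational(-3, 2), Mul(-1, -5))), 157) = Add(Mul(3, Add(Rational(-3, 2), 5)), 157) = Add(Mul(3, Rational(7, 2)), 157) = Add(Rational(21, 2), 157) = Rational(335, 2)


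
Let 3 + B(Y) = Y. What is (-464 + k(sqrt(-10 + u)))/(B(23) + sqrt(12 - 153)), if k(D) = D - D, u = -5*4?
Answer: -9280/541 + 464*I*sqrt(141)/541 ≈ -17.153 + 10.184*I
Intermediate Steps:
B(Y) = -3 + Y
u = -20
k(D) = 0
(-464 + k(sqrt(-10 + u)))/(B(23) + sqrt(12 - 153)) = (-464 + 0)/((-3 + 23) + sqrt(12 - 153)) = -464/(20 + sqrt(-141)) = -464/(20 + I*sqrt(141))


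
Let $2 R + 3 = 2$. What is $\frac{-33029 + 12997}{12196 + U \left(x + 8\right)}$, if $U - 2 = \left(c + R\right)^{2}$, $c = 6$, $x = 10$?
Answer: $- \frac{40064}{25553} \approx -1.5679$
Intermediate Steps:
$R = - \frac{1}{2}$ ($R = - \frac{3}{2} + \frac{1}{2} \cdot 2 = - \frac{3}{2} + 1 = - \frac{1}{2} \approx -0.5$)
$U = \frac{129}{4}$ ($U = 2 + \left(6 - \frac{1}{2}\right)^{2} = 2 + \left(\frac{11}{2}\right)^{2} = 2 + \frac{121}{4} = \frac{129}{4} \approx 32.25$)
$\frac{-33029 + 12997}{12196 + U \left(x + 8\right)} = \frac{-33029 + 12997}{12196 + \frac{129 \left(10 + 8\right)}{4}} = - \frac{20032}{12196 + \frac{129}{4} \cdot 18} = - \frac{20032}{12196 + \frac{1161}{2}} = - \frac{20032}{\frac{25553}{2}} = \left(-20032\right) \frac{2}{25553} = - \frac{40064}{25553}$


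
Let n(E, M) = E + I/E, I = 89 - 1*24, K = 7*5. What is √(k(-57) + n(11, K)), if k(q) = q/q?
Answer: √2167/11 ≈ 4.2319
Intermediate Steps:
K = 35
I = 65 (I = 89 - 24 = 65)
n(E, M) = E + 65/E
k(q) = 1
√(k(-57) + n(11, K)) = √(1 + (11 + 65/11)) = √(1 + 186/11) = √(197/11) = √2167/11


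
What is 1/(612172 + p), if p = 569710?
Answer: 1/1181882 ≈ 8.4611e-7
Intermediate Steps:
1/(612172 + p) = 1/(612172 + 569710) = 1/1181882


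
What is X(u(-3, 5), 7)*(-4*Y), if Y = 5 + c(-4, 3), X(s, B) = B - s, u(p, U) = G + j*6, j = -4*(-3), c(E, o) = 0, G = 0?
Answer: 1300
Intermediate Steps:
j = 12
u(p, U) = 72 (u(p, U) = 0 + 12*6 = 0 + 72 = 72)
Y = 5 (Y = 5 + 0 = 5)
X(u(-3, 5), 7)*(-4*Y) = (7 - 1*72)*(-4*5) = (7 - 72)*(-20) = -65*(-20) = 1300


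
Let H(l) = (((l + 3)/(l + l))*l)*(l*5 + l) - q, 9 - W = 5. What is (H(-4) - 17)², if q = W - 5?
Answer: 16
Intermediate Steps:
W = 4 (W = 9 - 1*5 = 9 - 5 = 4)
q = -1 (q = 4 - 5 = -1)
H(l) = 1 + 6*l*(3/2 + l/2) (H(l) = (((l + 3)/(l + l))*l)*(l*5 + l) - 1*(-1) = (((3 + l)/((2*l)))*l)*(5*l + l) + 1 = (((3 + l)*(1/(2*l)))*l)*(6*l) + 1 = (((3 + l)/(2*l))*l)*(6*l) + 1 = (3/2 + l/2)*(6*l) + 1 = 6*l*(3/2 + l/2) + 1 = 1 + 6*l*(3/2 + l/2))
(H(-4) - 17)² = ((1 + 3*(-4)² + 9*(-4)) - 17)² = ((1 + 3*16 - 36) - 17)² = ((1 + 48 - 36) - 17)² = (13 - 17)² = (-4)² = 16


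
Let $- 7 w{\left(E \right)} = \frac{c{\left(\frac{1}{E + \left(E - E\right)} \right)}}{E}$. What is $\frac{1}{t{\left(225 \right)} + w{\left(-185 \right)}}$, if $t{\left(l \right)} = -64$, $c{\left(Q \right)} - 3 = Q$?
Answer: $- \frac{239575}{15332246} \approx -0.015626$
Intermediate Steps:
$c{\left(Q \right)} = 3 + Q$
$w{\left(E \right)} = - \frac{3 + \frac{1}{E}}{7 E}$ ($w{\left(E \right)} = - \frac{\left(3 + \frac{1}{E + \left(E - E\right)}\right) \frac{1}{E}}{7} = - \frac{\left(3 + \frac{1}{E + 0}\right) \frac{1}{E}}{7} = - \frac{\left(3 + \frac{1}{E}\right) \frac{1}{E}}{7} = - \frac{\frac{1}{E} \left(3 + \frac{1}{E}\right)}{7} = - \frac{3 + \frac{1}{E}}{7 E}$)
$\frac{1}{t{\left(225 \right)} + w{\left(-185 \right)}} = \frac{1}{-64 + \frac{-1 - -555}{7 \cdot 34225}} = \frac{1}{-64 + \frac{1}{7} \cdot \frac{1}{34225} \left(-1 + 555\right)} = \frac{1}{-64 + \frac{1}{7} \cdot \frac{1}{34225} \cdot 554} = \frac{1}{-64 + \frac{554}{239575}} = \frac{1}{- \frac{15332246}{239575}} = - \frac{239575}{15332246}$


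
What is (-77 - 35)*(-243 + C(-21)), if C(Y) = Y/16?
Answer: 27363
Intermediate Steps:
C(Y) = Y/16 (C(Y) = Y*(1/16) = Y/16)
(-77 - 35)*(-243 + C(-21)) = (-77 - 35)*(-243 + (1/16)*(-21)) = -112*(-243 - 21/16) = -112*(-3909/16) = 27363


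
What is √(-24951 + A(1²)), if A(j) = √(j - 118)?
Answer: √(-24951 + 3*I*√13) ≈ 0.0342 + 157.96*I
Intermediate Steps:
A(j) = √(-118 + j)
√(-24951 + A(1²)) = √(-24951 + √(-118 + 1²)) = √(-24951 + √(-118 + 1)) = √(-24951 + √(-117)) = √(-24951 + 3*I*√13)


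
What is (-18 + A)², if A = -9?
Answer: 729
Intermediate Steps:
(-18 + A)² = (-18 - 9)² = (-27)² = 729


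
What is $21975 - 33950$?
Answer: $-11975$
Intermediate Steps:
$21975 - 33950 = -11975$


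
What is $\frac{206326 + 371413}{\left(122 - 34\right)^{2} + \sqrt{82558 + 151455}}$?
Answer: $\frac{4474010816}{59735523} - \frac{577739 \sqrt{234013}}{59735523} \approx 70.218$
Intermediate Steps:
$\frac{206326 + 371413}{\left(122 - 34\right)^{2} + \sqrt{82558 + 151455}} = \frac{577739}{88^{2} + \sqrt{234013}} = \frac{577739}{7744 + \sqrt{234013}}$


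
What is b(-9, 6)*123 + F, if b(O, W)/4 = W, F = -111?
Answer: 2841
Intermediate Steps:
b(O, W) = 4*W
b(-9, 6)*123 + F = (4*6)*123 - 111 = 24*123 - 111 = 2952 - 111 = 2841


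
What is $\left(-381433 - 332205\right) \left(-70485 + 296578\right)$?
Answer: $-161348556334$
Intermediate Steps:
$\left(-381433 - 332205\right) \left(-70485 + 296578\right) = \left(-713638\right) 226093 = -161348556334$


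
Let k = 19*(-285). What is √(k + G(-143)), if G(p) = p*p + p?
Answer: √14891 ≈ 122.03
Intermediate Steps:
k = -5415
G(p) = p + p² (G(p) = p² + p = p + p²)
√(k + G(-143)) = √(-5415 - 143*(1 - 143)) = √(-5415 - 143*(-142)) = √(-5415 + 20306) = √14891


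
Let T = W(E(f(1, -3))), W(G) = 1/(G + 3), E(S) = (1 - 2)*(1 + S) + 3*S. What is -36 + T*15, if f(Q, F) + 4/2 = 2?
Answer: -57/2 ≈ -28.500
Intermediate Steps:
f(Q, F) = 0 (f(Q, F) = -2 + 2 = 0)
E(S) = -1 + 2*S (E(S) = -(1 + S) + 3*S = (-1 - S) + 3*S = -1 + 2*S)
W(G) = 1/(3 + G)
T = ½ (T = 1/(3 + (-1 + 2*0)) = 1/(3 + (-1 + 0)) = 1/(3 - 1) = 1/2 = ½ ≈ 0.50000)
-36 + T*15 = -36 + (½)*15 = -36 + 15/2 = -57/2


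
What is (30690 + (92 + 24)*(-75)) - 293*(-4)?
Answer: 23162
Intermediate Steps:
(30690 + (92 + 24)*(-75)) - 293*(-4) = (30690 + 116*(-75)) + 1172 = (30690 - 8700) + 1172 = 21990 + 1172 = 23162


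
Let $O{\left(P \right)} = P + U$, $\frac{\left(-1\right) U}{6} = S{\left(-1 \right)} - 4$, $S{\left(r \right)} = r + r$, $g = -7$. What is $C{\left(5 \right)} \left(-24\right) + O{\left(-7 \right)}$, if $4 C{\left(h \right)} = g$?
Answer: $71$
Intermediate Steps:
$S{\left(r \right)} = 2 r$
$C{\left(h \right)} = - \frac{7}{4}$ ($C{\left(h \right)} = \frac{1}{4} \left(-7\right) = - \frac{7}{4}$)
$U = 36$ ($U = - 6 \left(2 \left(-1\right) - 4\right) = - 6 \left(-2 - 4\right) = \left(-6\right) \left(-6\right) = 36$)
$O{\left(P \right)} = 36 + P$ ($O{\left(P \right)} = P + 36 = 36 + P$)
$C{\left(5 \right)} \left(-24\right) + O{\left(-7 \right)} = \left(- \frac{7}{4}\right) \left(-24\right) + \left(36 - 7\right) = 42 + 29 = 71$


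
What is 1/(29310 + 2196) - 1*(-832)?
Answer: 26212993/31506 ≈ 832.00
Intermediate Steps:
1/(29310 + 2196) - 1*(-832) = 1/31506 + 832 = 26212993/31506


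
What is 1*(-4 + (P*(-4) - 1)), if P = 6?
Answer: -29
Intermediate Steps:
1*(-4 + (P*(-4) - 1)) = 1*(-4 + (6*(-4) - 1)) = 1*(-4 + (-24 - 1)) = 1*(-4 - 25) = 1*(-29) = -29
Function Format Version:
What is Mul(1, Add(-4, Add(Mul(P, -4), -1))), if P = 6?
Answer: -29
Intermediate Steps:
Mul(1, Add(-4, Add(Mul(P, -4), -1))) = Mul(1, Add(-4, Add(Mul(6, -4), -1))) = Mul(1, Add(-4, Add(-24, -1))) = Mul(1, Add(-4, -25)) = Mul(1, -29) = -29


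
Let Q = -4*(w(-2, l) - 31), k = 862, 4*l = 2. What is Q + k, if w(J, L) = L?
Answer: 984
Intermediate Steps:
l = ½ (l = (¼)*2 = ½ ≈ 0.50000)
Q = 122 (Q = -4*(½ - 31) = -4*(-61/2) = 122)
Q + k = 122 + 862 = 984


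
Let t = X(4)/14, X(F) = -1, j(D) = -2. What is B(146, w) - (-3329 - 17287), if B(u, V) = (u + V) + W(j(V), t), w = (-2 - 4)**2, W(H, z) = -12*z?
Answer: 145592/7 ≈ 20799.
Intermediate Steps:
t = -1/14 ≈ -0.071429
w = 36 (w = (-6)**2 = 36)
B(u, V) = 6/7 + V + u (B(u, V) = (u + V) - 12*(-1/14) = (V + u) + 6/7 = 6/7 + V + u)
B(146, w) - (-3329 - 17287) = (6/7 + 36 + 146) - (-3329 - 17287) = 1280/7 - 1*(-20616) = 1280/7 + 20616 = 145592/7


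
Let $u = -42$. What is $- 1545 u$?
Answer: $64890$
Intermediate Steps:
$- 1545 u = \left(-1545\right) \left(-42\right) = 64890$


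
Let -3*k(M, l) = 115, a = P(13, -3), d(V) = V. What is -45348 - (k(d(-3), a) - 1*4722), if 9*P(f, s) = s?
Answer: -121763/3 ≈ -40588.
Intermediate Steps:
P(f, s) = s/9
a = -1/3 (a = (1/9)*(-3) = -1/3 ≈ -0.33333)
k(M, l) = -115/3 (k(M, l) = -1/3*115 = -115/3)
-45348 - (k(d(-3), a) - 1*4722) = -45348 - (-115/3 - 1*4722) = -45348 - (-115/3 - 4722) = -45348 - 1*(-14281/3) = -45348 + 14281/3 = -121763/3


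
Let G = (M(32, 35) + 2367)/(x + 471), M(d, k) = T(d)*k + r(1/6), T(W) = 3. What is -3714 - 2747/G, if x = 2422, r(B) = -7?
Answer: -17102081/2465 ≈ -6938.0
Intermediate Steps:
M(d, k) = -7 + 3*k (M(d, k) = 3*k - 7 = -7 + 3*k)
G = 2465/2893 (G = ((-7 + 3*35) + 2367)/(2422 + 471) = ((-7 + 105) + 2367)/2893 = (98 + 2367)*(1/2893) = 2465*(1/2893) = 2465/2893 ≈ 0.85206)
-3714 - 2747/G = -3714 - 2747/2465/2893 = -3714 - 2747*2893/2465 = -3714 - 1*7947071/2465 = -3714 - 7947071/2465 = -17102081/2465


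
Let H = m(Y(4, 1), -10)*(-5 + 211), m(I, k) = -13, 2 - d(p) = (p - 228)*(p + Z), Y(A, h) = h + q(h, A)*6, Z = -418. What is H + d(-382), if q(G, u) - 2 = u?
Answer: -490676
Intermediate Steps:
q(G, u) = 2 + u
Y(A, h) = 12 + h + 6*A (Y(A, h) = h + (2 + A)*6 = h + (12 + 6*A) = 12 + h + 6*A)
d(p) = 2 - (-418 + p)*(-228 + p) (d(p) = 2 - (p - 228)*(p - 418) = 2 - (-228 + p)*(-418 + p) = 2 - (-418 + p)*(-228 + p))
H = -2678 (H = -13*(-5 + 211) = -13*206 = -2678)
H + d(-382) = -2678 + (-95302 - 1*(-382)² + 646*(-382)) = -2678 + (-95302 - 1*145924 - 246772) = -2678 + (-95302 - 145924 - 246772) = -2678 - 487998 = -490676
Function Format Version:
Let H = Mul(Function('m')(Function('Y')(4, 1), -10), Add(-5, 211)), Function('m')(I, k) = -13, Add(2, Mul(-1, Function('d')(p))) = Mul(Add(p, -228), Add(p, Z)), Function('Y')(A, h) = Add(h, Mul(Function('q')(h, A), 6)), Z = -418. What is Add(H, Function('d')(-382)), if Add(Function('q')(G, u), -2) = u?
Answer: -490676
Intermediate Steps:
Function('q')(G, u) = Add(2, u)
Function('Y')(A, h) = Add(12, h, Mul(6, A)) (Function('Y')(A, h) = Add(h, Mul(Add(2, A), 6)) = Add(h, Add(12, Mul(6, A))) = Add(12, h, Mul(6, A)))
Function('d')(p) = Add(2, Mul(-1, Add(-418, p), Add(-228, p))) (Function('d')(p) = Add(2, Mul(-1, Mul(Add(p, -228), Add(p, -418)))) = Add(2, Mul(-1, Mul(Add(-228, p), Add(-418, p)))) = Add(2, Mul(-1, Mul(Add(-418, p), Add(-228, p)))) = Add(2, Mul(-1, Add(-418, p), Add(-228, p))))
H = -2678 (H = Mul(-13, Add(-5, 211)) = Mul(-13, 206) = -2678)
Add(H, Function('d')(-382)) = Add(-2678, Add(-95302, Mul(-1, Pow(-382, 2)), Mul(646, -382))) = Add(-2678, Add(-95302, Mul(-1, 145924), -246772)) = Add(-2678, Add(-95302, -145924, -246772)) = Add(-2678, -487998) = -490676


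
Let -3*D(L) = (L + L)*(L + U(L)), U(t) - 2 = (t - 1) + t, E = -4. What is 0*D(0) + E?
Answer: -4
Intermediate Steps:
U(t) = 1 + 2*t (U(t) = 2 + ((t - 1) + t) = 2 + ((-1 + t) + t) = 2 + (-1 + 2*t) = 1 + 2*t)
D(L) = -2*L*(1 + 3*L)/3 (D(L) = -(L + L)*(L + (1 + 2*L))/3 = -2*L*(1 + 3*L)/3)
0*D(0) + E = 0*(-⅔*0*(1 + 3*0)) - 4 = 0*(-⅔*0*(1 + 0)) - 4 = 0*(-⅔*0*1) - 4 = 0*0 - 4 = 0 - 4 = -4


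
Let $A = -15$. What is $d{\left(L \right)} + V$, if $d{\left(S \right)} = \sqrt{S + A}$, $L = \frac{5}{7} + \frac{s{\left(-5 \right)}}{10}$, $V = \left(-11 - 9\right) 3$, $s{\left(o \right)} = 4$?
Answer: $-60 + \frac{9 i \sqrt{210}}{35} \approx -60.0 + 3.7264 i$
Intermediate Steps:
$V = -60$ ($V = \left(-20\right) 3 = -60$)
$L = \frac{39}{35}$ ($L = \frac{5}{7} + \frac{4}{10} = 5 \cdot \frac{1}{7} + 4 \cdot \frac{1}{10} = \frac{5}{7} + \frac{2}{5} = \frac{39}{35} \approx 1.1143$)
$d{\left(S \right)} = \sqrt{-15 + S}$ ($d{\left(S \right)} = \sqrt{S - 15} = \sqrt{-15 + S}$)
$d{\left(L \right)} + V = \sqrt{-15 + \frac{39}{35}} - 60 = \sqrt{- \frac{486}{35}} - 60 = \frac{9 i \sqrt{210}}{35} - 60 = -60 + \frac{9 i \sqrt{210}}{35}$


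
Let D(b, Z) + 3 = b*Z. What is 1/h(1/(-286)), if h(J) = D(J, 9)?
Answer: -286/867 ≈ -0.32987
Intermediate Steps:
D(b, Z) = -3 + Z*b (D(b, Z) = -3 + b*Z = -3 + Z*b)
h(J) = -3 + 9*J
1/h(1/(-286)) = 1/(-3 + 9/(-286)) = 1/(-3 + 9*(-1/286)) = 1/(-3 - 9/286) = 1/(-867/286) = -286/867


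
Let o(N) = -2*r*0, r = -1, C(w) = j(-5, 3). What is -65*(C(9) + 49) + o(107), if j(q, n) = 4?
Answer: -3445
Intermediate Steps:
C(w) = 4
o(N) = 0 (o(N) = -2*(-1)*0 = 2*0 = 0)
-65*(C(9) + 49) + o(107) = -65*(4 + 49) + 0 = -65*53 + 0 = -3445 + 0 = -3445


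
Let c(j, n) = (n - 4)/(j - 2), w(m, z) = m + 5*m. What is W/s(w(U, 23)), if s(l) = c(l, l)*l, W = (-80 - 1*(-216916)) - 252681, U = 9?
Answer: -93197/135 ≈ -690.35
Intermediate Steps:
w(m, z) = 6*m
W = -35845 (W = (-80 + 216916) - 252681 = 216836 - 252681 = -35845)
c(j, n) = (-4 + n)/(-2 + j)
s(l) = l*(-4 + l)/(-2 + l) (s(l) = ((-4 + l)/(-2 + l))*l = l*(-4 + l)/(-2 + l))
W/s(w(U, 23)) = -35845*(-2 + 6*9)/(54*(-4 + 6*9)) = -35845*(-2 + 54)/(54*(-4 + 54)) = -35845/(54*50/52) = -35845/(54*(1/52)*50) = -35845/675/13 = -35845*13/675 = -93197/135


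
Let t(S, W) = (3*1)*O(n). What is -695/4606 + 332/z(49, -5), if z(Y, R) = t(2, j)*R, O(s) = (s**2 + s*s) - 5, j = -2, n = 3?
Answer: -1664717/898170 ≈ -1.8535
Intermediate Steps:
O(s) = -5 + 2*s**2 (O(s) = (s**2 + s**2) - 5 = 2*s**2 - 5 = -5 + 2*s**2)
t(S, W) = 39 (t(S, W) = (3*1)*(-5 + 2*3**2) = 3*(-5 + 2*9) = 3*(-5 + 18) = 3*13 = 39)
z(Y, R) = 39*R
-695/4606 + 332/z(49, -5) = -695/4606 + 332/((39*(-5))) = -695*1/4606 + 332/(-195) = -695/4606 + 332*(-1/195) = -695/4606 - 332/195 = -1664717/898170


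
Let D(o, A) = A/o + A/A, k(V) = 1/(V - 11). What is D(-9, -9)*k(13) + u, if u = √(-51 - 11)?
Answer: 1 + I*√62 ≈ 1.0 + 7.874*I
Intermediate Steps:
k(V) = 1/(-11 + V)
D(o, A) = 1 + A/o (D(o, A) = A/o + 1 = 1 + A/o)
u = I*√62 (u = √(-62) = I*√62 ≈ 7.874*I)
D(-9, -9)*k(13) + u = ((-9 - 9)/(-9))/(-11 + 13) + I*√62 = -⅑*(-18)/2 + I*√62 = 2*(½) + I*√62 = 1 + I*√62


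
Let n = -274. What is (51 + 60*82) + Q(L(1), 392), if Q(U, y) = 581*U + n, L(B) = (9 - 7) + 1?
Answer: 6440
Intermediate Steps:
L(B) = 3 (L(B) = 2 + 1 = 3)
Q(U, y) = -274 + 581*U (Q(U, y) = 581*U - 274 = -274 + 581*U)
(51 + 60*82) + Q(L(1), 392) = (51 + 60*82) + (-274 + 581*3) = (51 + 4920) + (-274 + 1743) = 4971 + 1469 = 6440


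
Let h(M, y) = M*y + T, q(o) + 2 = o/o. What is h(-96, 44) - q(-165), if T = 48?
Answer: -4175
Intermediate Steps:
q(o) = -1 (q(o) = -2 + o/o = -2 + 1 = -1)
h(M, y) = 48 + M*y (h(M, y) = M*y + 48 = 48 + M*y)
h(-96, 44) - q(-165) = (48 - 96*44) - 1*(-1) = (48 - 4224) + 1 = -4176 + 1 = -4175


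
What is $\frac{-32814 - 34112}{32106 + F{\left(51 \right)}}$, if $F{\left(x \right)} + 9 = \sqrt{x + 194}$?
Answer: $- \frac{1074061911}{515108582} + \frac{234241 \sqrt{5}}{515108582} \approx -2.0841$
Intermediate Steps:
$F{\left(x \right)} = -9 + \sqrt{194 + x}$ ($F{\left(x \right)} = -9 + \sqrt{x + 194} = -9 + \sqrt{194 + x}$)
$\frac{-32814 - 34112}{32106 + F{\left(51 \right)}} = \frac{-32814 - 34112}{32106 - \left(9 - \sqrt{194 + 51}\right)} = - \frac{66926}{32106 - \left(9 - \sqrt{245}\right)} = - \frac{66926}{32106 - \left(9 - 7 \sqrt{5}\right)} = - \frac{66926}{32097 + 7 \sqrt{5}}$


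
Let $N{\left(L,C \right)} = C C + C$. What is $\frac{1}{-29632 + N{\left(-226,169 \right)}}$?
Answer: $- \frac{1}{902} \approx -0.0011086$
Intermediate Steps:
$N{\left(L,C \right)} = C + C^{2}$ ($N{\left(L,C \right)} = C^{2} + C = C + C^{2}$)
$\frac{1}{-29632 + N{\left(-226,169 \right)}} = \frac{1}{-29632 + 169 \left(1 + 169\right)} = \frac{1}{-29632 + 169 \cdot 170} = \frac{1}{-29632 + 28730} = \frac{1}{-902} = - \frac{1}{902}$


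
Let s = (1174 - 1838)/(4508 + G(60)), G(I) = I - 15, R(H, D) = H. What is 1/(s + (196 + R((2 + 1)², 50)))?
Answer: 4553/932701 ≈ 0.0048815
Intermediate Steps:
G(I) = -15 + I
s = -664/4553 (s = (1174 - 1838)/(4508 + (-15 + 60)) = -664/(4508 + 45) = -664/4553 ≈ -0.14584)
1/(s + (196 + R((2 + 1)², 50))) = 1/(-664/4553 + (196 + (2 + 1)²)) = 1/(-664/4553 + (196 + 3²)) = 1/(-664/4553 + (196 + 9)) = 1/(-664/4553 + 205) = 1/(932701/4553) = 4553/932701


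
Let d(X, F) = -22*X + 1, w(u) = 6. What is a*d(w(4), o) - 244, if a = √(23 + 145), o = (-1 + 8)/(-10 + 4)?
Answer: -244 - 262*√42 ≈ -1942.0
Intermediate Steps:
o = -7/6 (o = 7/(-6) = 7*(-⅙) = -7/6 ≈ -1.1667)
d(X, F) = 1 - 22*X
a = 2*√42 (a = √168 = 2*√42 ≈ 12.961)
a*d(w(4), o) - 244 = (2*√42)*(1 - 22*6) - 244 = (2*√42)*(1 - 132) - 244 = (2*√42)*(-131) - 244 = -262*√42 - 244 = -244 - 262*√42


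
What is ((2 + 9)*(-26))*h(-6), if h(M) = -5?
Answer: 1430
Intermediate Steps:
((2 + 9)*(-26))*h(-6) = ((2 + 9)*(-26))*(-5) = (11*(-26))*(-5) = -286*(-5) = 1430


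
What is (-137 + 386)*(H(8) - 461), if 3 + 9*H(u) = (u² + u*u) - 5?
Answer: -111469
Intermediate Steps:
H(u) = -8/9 + 2*u²/9 (H(u) = -⅓ + ((u² + u*u) - 5)/9 = -⅓ + ((u² + u²) - 5)/9 = -⅓ + (2*u² - 5)/9 = -⅓ + (-5 + 2*u²)/9 = -⅓ + (-5/9 + 2*u²/9) = -8/9 + 2*u²/9)
(-137 + 386)*(H(8) - 461) = (-137 + 386)*((-8/9 + (2/9)*8²) - 461) = 249*((-8/9 + (2/9)*64) - 461) = 249*((-8/9 + 128/9) - 461) = 249*(40/3 - 461) = 249*(-1343/3) = -111469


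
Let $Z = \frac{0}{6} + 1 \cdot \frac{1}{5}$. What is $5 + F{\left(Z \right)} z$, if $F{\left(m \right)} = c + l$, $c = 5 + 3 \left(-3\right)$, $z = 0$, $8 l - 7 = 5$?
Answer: $5$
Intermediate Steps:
$l = \frac{3}{2}$ ($l = \frac{7}{8} + \frac{1}{8} \cdot 5 = \frac{7}{8} + \frac{5}{8} = \frac{3}{2} \approx 1.5$)
$Z = \frac{1}{5}$ ($Z = 0 \cdot \frac{1}{6} + 1 \cdot \frac{1}{5} = 0 + \frac{1}{5} = \frac{1}{5} \approx 0.2$)
$c = -4$ ($c = 5 - 9 = -4$)
$F{\left(m \right)} = - \frac{5}{2}$ ($F{\left(m \right)} = -4 + \frac{3}{2} = - \frac{5}{2}$)
$5 + F{\left(Z \right)} z = 5 - 0 = 5 + 0 = 5$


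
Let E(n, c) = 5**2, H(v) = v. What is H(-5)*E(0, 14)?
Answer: -125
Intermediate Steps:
E(n, c) = 25
H(-5)*E(0, 14) = -5*25 = -125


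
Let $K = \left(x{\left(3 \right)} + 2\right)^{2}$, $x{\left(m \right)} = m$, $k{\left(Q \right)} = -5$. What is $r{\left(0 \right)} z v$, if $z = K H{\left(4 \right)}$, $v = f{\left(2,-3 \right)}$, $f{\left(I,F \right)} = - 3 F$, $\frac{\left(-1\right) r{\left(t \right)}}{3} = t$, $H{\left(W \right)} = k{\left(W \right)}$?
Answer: $0$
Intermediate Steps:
$H{\left(W \right)} = -5$
$K = 25$ ($K = \left(3 + 2\right)^{2} = 5^{2} = 25$)
$r{\left(t \right)} = - 3 t$
$v = 9$ ($v = \left(-3\right) \left(-3\right) = 9$)
$z = -125$ ($z = 25 \left(-5\right) = -125$)
$r{\left(0 \right)} z v = \left(-3\right) 0 \left(-125\right) 9 = 0 \left(-125\right) 9 = 0 \cdot 9 = 0$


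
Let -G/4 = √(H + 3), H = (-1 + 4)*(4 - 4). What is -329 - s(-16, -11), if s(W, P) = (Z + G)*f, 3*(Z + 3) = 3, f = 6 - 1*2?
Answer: -321 + 16*√3 ≈ -293.29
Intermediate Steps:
f = 4 (f = 6 - 2 = 4)
H = 0 (H = 3*0 = 0)
Z = -2 (Z = -3 + (⅓)*3 = -3 + 1 = -2)
G = -4*√3 (G = -4*√(0 + 3) = -4*√3 ≈ -6.9282)
s(W, P) = -8 - 16*√3 (s(W, P) = (-2 - 4*√3)*4 = -8 - 16*√3)
-329 - s(-16, -11) = -329 - (-8 - 16*√3) = -329 + (8 + 16*√3) = -321 + 16*√3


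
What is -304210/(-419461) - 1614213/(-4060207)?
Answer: 1912254970663/1703098488427 ≈ 1.1228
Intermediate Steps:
-304210/(-419461) - 1614213/(-4060207) = -304210*(-1/419461) - 1614213*(-1/4060207) = 304210/419461 + 1614213/4060207 = 1912254970663/1703098488427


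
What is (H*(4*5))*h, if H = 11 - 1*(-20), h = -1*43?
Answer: -26660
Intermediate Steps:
h = -43
H = 31 (H = 11 + 20 = 31)
(H*(4*5))*h = (31*(4*5))*(-43) = (31*20)*(-43) = 620*(-43) = -26660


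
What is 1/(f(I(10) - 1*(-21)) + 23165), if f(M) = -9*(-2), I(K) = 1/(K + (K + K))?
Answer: 1/23183 ≈ 4.3135e-5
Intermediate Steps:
I(K) = 1/(3*K) (I(K) = 1/(K + 2*K) = 1/(3*K))
f(M) = 18
1/(f(I(10) - 1*(-21)) + 23165) = 1/(18 + 23165) = 1/23183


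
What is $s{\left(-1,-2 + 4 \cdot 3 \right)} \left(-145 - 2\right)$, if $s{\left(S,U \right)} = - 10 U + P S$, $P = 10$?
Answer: $16170$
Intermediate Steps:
$s{\left(S,U \right)} = - 10 U + 10 S$
$s{\left(-1,-2 + 4 \cdot 3 \right)} \left(-145 - 2\right) = \left(- 10 \left(-2 + 4 \cdot 3\right) + 10 \left(-1\right)\right) \left(-145 - 2\right) = \left(- 10 \left(-2 + 12\right) - 10\right) \left(-147\right) = \left(\left(-10\right) 10 - 10\right) \left(-147\right) = \left(-100 - 10\right) \left(-147\right) = \left(-110\right) \left(-147\right) = 16170$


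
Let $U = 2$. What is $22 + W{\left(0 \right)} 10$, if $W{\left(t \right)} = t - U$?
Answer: $2$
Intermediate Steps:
$W{\left(t \right)} = -2 + t$ ($W{\left(t \right)} = t - 2 = -2 + t$)
$22 + W{\left(0 \right)} 10 = 22 + \left(-2 + 0\right) 10 = 22 - 20 = 2$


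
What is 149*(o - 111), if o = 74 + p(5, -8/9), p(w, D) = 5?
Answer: -4768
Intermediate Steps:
o = 79 (o = 74 + 5 = 79)
149*(o - 111) = 149*(79 - 111) = 149*(-32) = -4768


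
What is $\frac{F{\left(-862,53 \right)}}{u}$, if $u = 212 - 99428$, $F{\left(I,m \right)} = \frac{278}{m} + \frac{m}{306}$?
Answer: $- \frac{87877}{1609085088} \approx -5.4613 \cdot 10^{-5}$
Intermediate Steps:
$F{\left(I,m \right)} = \frac{278}{m} + \frac{m}{306}$ ($F{\left(I,m \right)} = \frac{278}{m} + m \frac{1}{306} = \frac{278}{m} + \frac{m}{306}$)
$u = -99216$ ($u = 212 - 99428 = -99216$)
$\frac{F{\left(-862,53 \right)}}{u} = \frac{\frac{278}{53} + \frac{1}{306} \cdot 53}{-99216} = \left(278 \cdot \frac{1}{53} + \frac{53}{306}\right) \left(- \frac{1}{99216}\right) = \left(\frac{278}{53} + \frac{53}{306}\right) \left(- \frac{1}{99216}\right) = \frac{87877}{16218} \left(- \frac{1}{99216}\right) = - \frac{87877}{1609085088}$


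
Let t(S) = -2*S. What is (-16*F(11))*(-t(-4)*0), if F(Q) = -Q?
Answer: 0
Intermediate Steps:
(-16*F(11))*(-t(-4)*0) = (-(-16)*11)*(-(-2)*(-4)*0) = (-16*(-11))*(-1*8*0) = 176*(-8*0) = 176*0 = 0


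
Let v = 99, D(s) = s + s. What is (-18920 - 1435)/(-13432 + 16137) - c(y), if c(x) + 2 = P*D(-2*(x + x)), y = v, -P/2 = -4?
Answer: 3424787/541 ≈ 6330.5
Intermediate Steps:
P = 8 (P = -2*(-4) = 8)
D(s) = 2*s
y = 99
c(x) = -2 - 64*x (c(x) = -2 + 8*(2*(-2*(x + x))) = -2 + 8*(2*(-4*x)) = -2 + 8*(-8*x) = -2 - 64*x)
(-18920 - 1435)/(-13432 + 16137) - c(y) = (-18920 - 1435)/(-13432 + 16137) - (-2 - 64*99) = -20355/2705 - (-2 - 6336) = -20355*1/2705 - 1*(-6338) = -4071/541 + 6338 = 3424787/541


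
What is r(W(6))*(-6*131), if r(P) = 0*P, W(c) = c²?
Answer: 0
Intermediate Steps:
r(P) = 0
r(W(6))*(-6*131) = 0*(-6*131) = 0*(-786) = 0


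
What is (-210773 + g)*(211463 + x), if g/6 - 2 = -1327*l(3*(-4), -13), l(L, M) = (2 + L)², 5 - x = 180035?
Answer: -31651805113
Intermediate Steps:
x = -180030 (x = 5 - 1*180035 = 5 - 180035 = -180030)
g = -796188 (g = 12 + 6*(-1327*(2 + 3*(-4))²) = 12 + 6*(-1327*(2 - 12)²) = 12 + 6*(-1327*(-10)²) = 12 + 6*(-1327*100) = 12 + 6*(-132700) = 12 - 796200 = -796188)
(-210773 + g)*(211463 + x) = (-210773 - 796188)*(211463 - 180030) = -1006961*31433 = -31651805113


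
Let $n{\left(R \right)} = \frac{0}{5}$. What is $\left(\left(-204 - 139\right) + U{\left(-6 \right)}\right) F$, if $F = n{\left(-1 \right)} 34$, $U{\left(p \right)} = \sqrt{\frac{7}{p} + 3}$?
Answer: $0$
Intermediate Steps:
$n{\left(R \right)} = 0$ ($n{\left(R \right)} = 0 \cdot \frac{1}{5} = 0$)
$U{\left(p \right)} = \sqrt{3 + \frac{7}{p}}$
$F = 0$ ($F = 0 \cdot 34 = 0$)
$\left(\left(-204 - 139\right) + U{\left(-6 \right)}\right) F = \left(\left(-204 - 139\right) + \sqrt{3 + \frac{7}{-6}}\right) 0 = \left(-343 + \sqrt{3 + 7 \left(- \frac{1}{6}\right)}\right) 0 = \left(-343 + \sqrt{3 - \frac{7}{6}}\right) 0 = \left(-343 + \sqrt{\frac{11}{6}}\right) 0 = \left(-343 + \frac{\sqrt{66}}{6}\right) 0 = 0$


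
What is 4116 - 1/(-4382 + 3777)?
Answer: 2490181/605 ≈ 4116.0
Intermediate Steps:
4116 - 1/(-4382 + 3777) = 4116 - 1/(-605) = 4116 - 1*(-1/605) = 4116 + 1/605 = 2490181/605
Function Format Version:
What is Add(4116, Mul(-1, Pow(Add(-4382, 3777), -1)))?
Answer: Rational(2490181, 605) ≈ 4116.0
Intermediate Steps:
Add(4116, Mul(-1, Pow(Add(-4382, 3777), -1))) = Add(4116, Mul(-1, Pow(-605, -1))) = Add(4116, Mul(-1, Rational(-1, 605))) = Add(4116, Rational(1, 605)) = Rational(2490181, 605)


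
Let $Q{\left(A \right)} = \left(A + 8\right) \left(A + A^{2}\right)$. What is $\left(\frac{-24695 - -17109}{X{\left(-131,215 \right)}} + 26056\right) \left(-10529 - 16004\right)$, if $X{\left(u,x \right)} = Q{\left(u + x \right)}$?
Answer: $- \frac{227064872797451}{328440} \approx -6.9134 \cdot 10^{8}$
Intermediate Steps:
$Q{\left(A \right)} = \left(8 + A\right) \left(A + A^{2}\right)$
$X{\left(u,x \right)} = \left(u + x\right) \left(8 + \left(u + x\right)^{2} + 9 u + 9 x\right)$ ($X{\left(u,x \right)} = \left(u + x\right) \left(8 + \left(u + x\right)^{2} + 9 \left(u + x\right)\right) = \left(u + x\right) \left(8 + \left(u + x\right)^{2} + \left(9 u + 9 x\right)\right) = \left(u + x\right) \left(8 + \left(u + x\right)^{2} + 9 u + 9 x\right)$)
$\left(\frac{-24695 - -17109}{X{\left(-131,215 \right)}} + 26056\right) \left(-10529 - 16004\right) = \left(\frac{-24695 - -17109}{\left(-131 + 215\right) \left(8 + \left(-131 + 215\right)^{2} + 9 \left(-131\right) + 9 \cdot 215\right)} + 26056\right) \left(-10529 - 16004\right) = \left(\frac{-24695 + 17109}{84 \left(8 + 84^{2} - 1179 + 1935\right)} + 26056\right) \left(-26533\right) = \left(- \frac{7586}{84 \left(8 + 7056 - 1179 + 1935\right)} + 26056\right) \left(-26533\right) = \left(- \frac{7586}{84 \cdot 7820} + 26056\right) \left(-26533\right) = \left(- \frac{7586}{656880} + 26056\right) \left(-26533\right) = \left(\left(-7586\right) \frac{1}{656880} + 26056\right) \left(-26533\right) = \left(- \frac{3793}{328440} + 26056\right) \left(-26533\right) = \frac{8557828847}{328440} \left(-26533\right) = - \frac{227064872797451}{328440}$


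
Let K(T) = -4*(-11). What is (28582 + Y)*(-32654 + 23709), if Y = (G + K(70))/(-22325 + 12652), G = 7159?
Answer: -2472992690435/9673 ≈ -2.5566e+8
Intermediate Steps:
K(T) = 44
Y = -7203/9673 (Y = (7159 + 44)/(-22325 + 12652) = 7203/(-9673) = 7203*(-1/9673) = -7203/9673 ≈ -0.74465)
(28582 + Y)*(-32654 + 23709) = (28582 - 7203/9673)*(-32654 + 23709) = (276466483/9673)*(-8945) = -2472992690435/9673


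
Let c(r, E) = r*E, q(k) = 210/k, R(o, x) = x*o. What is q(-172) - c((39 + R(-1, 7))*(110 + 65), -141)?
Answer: 67905495/86 ≈ 7.8960e+5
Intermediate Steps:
R(o, x) = o*x
c(r, E) = E*r
q(-172) - c((39 + R(-1, 7))*(110 + 65), -141) = 210/(-172) - (-141)*(39 - 1*7)*(110 + 65) = 210*(-1/172) - (-141)*(39 - 7)*175 = -105/86 - (-141)*32*175 = -105/86 - (-141)*5600 = -105/86 - 1*(-789600) = -105/86 + 789600 = 67905495/86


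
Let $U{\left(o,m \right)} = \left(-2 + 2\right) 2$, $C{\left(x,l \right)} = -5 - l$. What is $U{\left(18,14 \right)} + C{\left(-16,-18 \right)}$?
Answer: $13$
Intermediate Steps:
$U{\left(o,m \right)} = 0$ ($U{\left(o,m \right)} = 0 \cdot 2 = 0$)
$U{\left(18,14 \right)} + C{\left(-16,-18 \right)} = 0 - -13 = 0 + \left(-5 + 18\right) = 0 + 13 = 13$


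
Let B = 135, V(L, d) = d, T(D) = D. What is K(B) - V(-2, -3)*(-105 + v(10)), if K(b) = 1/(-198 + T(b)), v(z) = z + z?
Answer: -16066/63 ≈ -255.02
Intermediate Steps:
v(z) = 2*z
K(b) = 1/(-198 + b)
K(B) - V(-2, -3)*(-105 + v(10)) = 1/(-198 + 135) - (-3)*(-105 + 2*10) = 1/(-63) - (-3)*(-105 + 20) = -1/63 - (-3)*(-85) = -1/63 - 1*255 = -1/63 - 255 = -16066/63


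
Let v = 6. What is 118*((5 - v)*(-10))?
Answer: 1180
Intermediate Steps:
118*((5 - v)*(-10)) = 118*((5 - 1*6)*(-10)) = 118*((5 - 6)*(-10)) = 118*(-1*(-10)) = 118*10 = 1180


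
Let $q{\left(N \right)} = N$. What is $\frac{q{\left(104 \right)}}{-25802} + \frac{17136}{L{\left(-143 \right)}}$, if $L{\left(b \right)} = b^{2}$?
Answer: $\frac{220008188}{263812549} \approx 0.83396$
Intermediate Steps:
$\frac{q{\left(104 \right)}}{-25802} + \frac{17136}{L{\left(-143 \right)}} = \frac{104}{-25802} + \frac{17136}{\left(-143\right)^{2}} = 104 \left(- \frac{1}{25802}\right) + \frac{17136}{20449} = - \frac{52}{12901} + 17136 \cdot \frac{1}{20449} = - \frac{52}{12901} + \frac{17136}{20449} = \frac{220008188}{263812549}$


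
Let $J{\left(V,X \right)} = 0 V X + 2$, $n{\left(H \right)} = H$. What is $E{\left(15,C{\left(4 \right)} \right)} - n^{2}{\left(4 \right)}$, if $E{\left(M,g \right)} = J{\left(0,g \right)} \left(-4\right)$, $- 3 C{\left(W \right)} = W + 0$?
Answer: $-24$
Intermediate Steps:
$C{\left(W \right)} = - \frac{W}{3}$ ($C{\left(W \right)} = - \frac{W + 0}{3} = - \frac{W}{3}$)
$J{\left(V,X \right)} = 2$ ($J{\left(V,X \right)} = 0 X + 2 = 0 + 2 = 2$)
$E{\left(M,g \right)} = -8$ ($E{\left(M,g \right)} = 2 \left(-4\right) = -8$)
$E{\left(15,C{\left(4 \right)} \right)} - n^{2}{\left(4 \right)} = -8 - 4^{2} = -8 - 16 = -24$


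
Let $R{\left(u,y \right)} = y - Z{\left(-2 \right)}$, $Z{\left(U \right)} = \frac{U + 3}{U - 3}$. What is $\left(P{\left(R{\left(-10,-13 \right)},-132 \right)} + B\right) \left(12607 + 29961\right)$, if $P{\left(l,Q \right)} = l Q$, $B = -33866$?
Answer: $- \frac{6848424976}{5} \approx -1.3697 \cdot 10^{9}$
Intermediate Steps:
$Z{\left(U \right)} = \frac{3 + U}{-3 + U}$
$R{\left(u,y \right)} = \frac{1}{5} + y$ ($R{\left(u,y \right)} = y - \frac{3 - 2}{-3 - 2} = y - \frac{1}{-5} \cdot 1 = y - \left(- \frac{1}{5}\right) 1 = y - - \frac{1}{5} = y + \frac{1}{5} = \frac{1}{5} + y$)
$P{\left(l,Q \right)} = Q l$
$\left(P{\left(R{\left(-10,-13 \right)},-132 \right)} + B\right) \left(12607 + 29961\right) = \left(- 132 \left(\frac{1}{5} - 13\right) - 33866\right) \left(12607 + 29961\right) = \left(\left(-132\right) \left(- \frac{64}{5}\right) - 33866\right) 42568 = \left(\frac{8448}{5} - 33866\right) 42568 = \left(- \frac{160882}{5}\right) 42568 = - \frac{6848424976}{5}$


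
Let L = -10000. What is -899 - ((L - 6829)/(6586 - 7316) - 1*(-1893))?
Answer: -2054989/730 ≈ -2815.1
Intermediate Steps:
-899 - ((L - 6829)/(6586 - 7316) - 1*(-1893)) = -899 - ((-10000 - 6829)/(6586 - 7316) - 1*(-1893)) = -899 - (-16829/(-730) + 1893) = -899 - (-16829*(-1/730) + 1893) = -899 - (16829/730 + 1893) = -899 - 1*1398719/730 = -899 - 1398719/730 = -2054989/730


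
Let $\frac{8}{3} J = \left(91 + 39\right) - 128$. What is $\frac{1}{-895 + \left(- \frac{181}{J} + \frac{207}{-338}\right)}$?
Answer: $- \frac{1014}{1152863} \approx -0.00087955$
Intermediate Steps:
$J = \frac{3}{4}$ ($J = \frac{3 \left(\left(91 + 39\right) - 128\right)}{8} = \frac{3 \left(130 - 128\right)}{8} = \frac{3}{8} \cdot 2 = \frac{3}{4} \approx 0.75$)
$\frac{1}{-895 + \left(- \frac{181}{J} + \frac{207}{-338}\right)} = \frac{1}{-895 + \left(- \frac{181}{\frac{3}{4}} + \frac{207}{-338}\right)} = \frac{1}{-895 + \left(\left(-181\right) \frac{4}{3} + 207 \left(- \frac{1}{338}\right)\right)} = \frac{1}{-895 - \frac{245333}{1014}} = \frac{1}{- \frac{1152863}{1014}} = - \frac{1014}{1152863}$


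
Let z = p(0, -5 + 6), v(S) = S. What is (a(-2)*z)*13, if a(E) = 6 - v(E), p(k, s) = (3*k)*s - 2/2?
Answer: -104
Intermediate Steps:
p(k, s) = -1 + 3*k*s (p(k, s) = 3*k*s - 2*½ = 3*k*s - 1 = -1 + 3*k*s)
z = -1 (z = -1 + 3*0*(-5 + 6) = -1 + 3*0*1 = -1 + 0 = -1)
a(E) = 6 - E
(a(-2)*z)*13 = ((6 - 1*(-2))*(-1))*13 = ((6 + 2)*(-1))*13 = (8*(-1))*13 = -8*13 = -104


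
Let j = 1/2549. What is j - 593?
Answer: -1511556/2549 ≈ -593.00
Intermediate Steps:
j = 1/2549 ≈ 0.00039231
j - 593 = 1/2549 - 593 = -1511556/2549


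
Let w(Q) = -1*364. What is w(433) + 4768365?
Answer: 4768001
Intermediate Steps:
w(Q) = -364
w(433) + 4768365 = -364 + 4768365 = 4768001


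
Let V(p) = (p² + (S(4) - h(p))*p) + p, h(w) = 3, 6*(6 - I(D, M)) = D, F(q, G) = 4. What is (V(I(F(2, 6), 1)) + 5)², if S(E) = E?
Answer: 157609/81 ≈ 1945.8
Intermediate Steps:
I(D, M) = 6 - D/6
V(p) = p² + 2*p (V(p) = (p² + (4 - 1*3)*p) + p = (p² + (4 - 3)*p) + p = (p² + 1*p) + p = (p² + p) + p = (p + p²) + p = p² + 2*p)
(V(I(F(2, 6), 1)) + 5)² = ((6 - ⅙*4)*(2 + (6 - ⅙*4)) + 5)² = ((6 - ⅔)*(2 + (6 - ⅔)) + 5)² = (16*(2 + 16/3)/3 + 5)² = ((16/3)*(22/3) + 5)² = (352/9 + 5)² = (397/9)² = 157609/81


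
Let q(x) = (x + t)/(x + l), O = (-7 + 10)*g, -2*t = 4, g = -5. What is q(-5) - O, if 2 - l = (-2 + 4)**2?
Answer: 16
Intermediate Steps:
t = -2 (t = -1/2*4 = -2)
O = -15 (O = (-7 + 10)*(-5) = 3*(-5) = -15)
l = -2 (l = 2 - (-2 + 4)**2 = 2 - 1*2**2 = 2 - 1*4 = 2 - 4 = -2)
q(x) = 1 (q(x) = (x - 2)/(x - 2) = (-2 + x)/(-2 + x) = 1)
q(-5) - O = 1 - 1*(-15) = 1 + 15 = 16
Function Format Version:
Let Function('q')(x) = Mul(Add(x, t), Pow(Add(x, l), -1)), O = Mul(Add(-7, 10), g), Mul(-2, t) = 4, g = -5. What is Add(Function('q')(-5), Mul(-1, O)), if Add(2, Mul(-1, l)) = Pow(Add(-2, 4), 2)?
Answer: 16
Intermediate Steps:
t = -2 (t = Mul(Rational(-1, 2), 4) = -2)
O = -15 (O = Mul(Add(-7, 10), -5) = Mul(3, -5) = -15)
l = -2 (l = Add(2, Mul(-1, Pow(Add(-2, 4), 2))) = Add(2, Mul(-1, Pow(2, 2))) = Add(2, Mul(-1, 4)) = Add(2, -4) = -2)
Function('q')(x) = 1 (Function('q')(x) = Mul(Add(x, -2), Pow(Add(x, -2), -1)) = Mul(Add(-2, x), Pow(Add(-2, x), -1)) = 1)
Add(Function('q')(-5), Mul(-1, O)) = Add(1, Mul(-1, -15)) = Add(1, 15) = 16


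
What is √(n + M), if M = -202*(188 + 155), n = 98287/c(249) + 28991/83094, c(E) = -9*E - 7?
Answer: I*√151192147428035845494/46698828 ≈ 263.3*I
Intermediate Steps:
c(E) = -7 - 9*E
n = -4050944105/93397656 (n = 98287/(-7 - 9*249) + 28991/83094 = 98287/(-7 - 2241) + 28991*(1/83094) = 98287/(-2248) + 28991/83094 = 98287*(-1/2248) + 28991/83094 = -98287/2248 + 28991/83094 = -4050944105/93397656 ≈ -43.373)
M = -69286 (M = -202*343 = -69286)
√(n + M) = √(-4050944105/93397656 - 69286) = √(-6475200937721/93397656) = I*√151192147428035845494/46698828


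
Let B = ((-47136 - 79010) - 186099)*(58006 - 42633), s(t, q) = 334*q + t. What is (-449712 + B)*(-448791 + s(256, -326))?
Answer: 2675941246117643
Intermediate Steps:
s(t, q) = t + 334*q
B = -4800142385 (B = (-126146 - 186099)*15373 = -312245*15373 = -4800142385)
(-449712 + B)*(-448791 + s(256, -326)) = (-449712 - 4800142385)*(-448791 + (256 + 334*(-326))) = -4800592097*(-448791 + (256 - 108884)) = -4800592097*(-448791 - 108628) = -4800592097*(-557419) = 2675941246117643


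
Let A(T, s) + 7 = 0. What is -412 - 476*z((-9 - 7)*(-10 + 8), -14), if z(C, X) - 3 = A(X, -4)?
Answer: 1492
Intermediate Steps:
A(T, s) = -7 (A(T, s) = -7 + 0 = -7)
z(C, X) = -4 (z(C, X) = 3 - 7 = -4)
-412 - 476*z((-9 - 7)*(-10 + 8), -14) = -412 - 476*(-4) = -412 + 1904 = 1492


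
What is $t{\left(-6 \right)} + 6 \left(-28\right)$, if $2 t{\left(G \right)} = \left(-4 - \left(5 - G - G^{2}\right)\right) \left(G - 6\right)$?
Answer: $-294$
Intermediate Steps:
$t{\left(G \right)} = \frac{\left(-6 + G\right) \left(-9 + G + G^{2}\right)}{2}$ ($t{\left(G \right)} = \frac{\left(-4 - \left(5 - G - G^{2}\right)\right) \left(G - 6\right)}{2} = \frac{\left(-4 - \left(5 - G - G^{2}\right)\right) \left(-6 + G\right)}{2} = \frac{\left(-4 + \left(-5 + G + G^{2}\right)\right) \left(-6 + G\right)}{2} = \frac{\left(-9 + G + G^{2}\right) \left(-6 + G\right)}{2} = \frac{\left(-6 + G\right) \left(-9 + G + G^{2}\right)}{2}$)
$t{\left(-6 \right)} + 6 \left(-28\right) = \left(27 + \frac{\left(-6\right)^{3}}{2} - -45 - \frac{5 \left(-6\right)^{2}}{2}\right) + 6 \left(-28\right) = \left(27 + \frac{1}{2} \left(-216\right) + 45 - 90\right) - 168 = \left(27 - 108 + 45 - 90\right) - 168 = -126 - 168 = -294$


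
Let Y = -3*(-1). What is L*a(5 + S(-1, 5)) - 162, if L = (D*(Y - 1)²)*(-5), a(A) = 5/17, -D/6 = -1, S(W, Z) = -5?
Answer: -3354/17 ≈ -197.29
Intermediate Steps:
Y = 3
D = 6 (D = -6*(-1) = 6)
a(A) = 5/17 (a(A) = 5*(1/17) = 5/17)
L = -120 (L = (6*(3 - 1)²)*(-5) = (6*2²)*(-5) = (6*4)*(-5) = 24*(-5) = -120)
L*a(5 + S(-1, 5)) - 162 = -120*5/17 - 162 = -600/17 - 162 = -3354/17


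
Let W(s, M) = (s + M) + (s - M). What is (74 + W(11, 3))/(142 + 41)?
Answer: 32/61 ≈ 0.52459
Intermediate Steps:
W(s, M) = 2*s (W(s, M) = (M + s) + (s - M) = 2*s)
(74 + W(11, 3))/(142 + 41) = (74 + 2*11)/(142 + 41) = (74 + 22)/183 = 96*(1/183) = 32/61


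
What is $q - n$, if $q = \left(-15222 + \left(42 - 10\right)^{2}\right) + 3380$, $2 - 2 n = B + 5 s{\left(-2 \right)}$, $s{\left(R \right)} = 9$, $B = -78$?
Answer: $- \frac{21671}{2} \approx -10836.0$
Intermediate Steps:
$n = \frac{35}{2}$ ($n = 1 - \frac{-78 + 5 \cdot 9}{2} = 1 - \frac{-78 + 45}{2} = 1 - - \frac{33}{2} = 1 + \frac{33}{2} = \frac{35}{2} \approx 17.5$)
$q = -10818$ ($q = \left(-15222 + 32^{2}\right) + 3380 = \left(-15222 + 1024\right) + 3380 = -14198 + 3380 = -10818$)
$q - n = -10818 - \frac{35}{2} = - \frac{21671}{2}$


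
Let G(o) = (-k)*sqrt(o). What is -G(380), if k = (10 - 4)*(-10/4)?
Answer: -30*sqrt(95) ≈ -292.40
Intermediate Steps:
k = -15 (k = 6*(-10*1/4) = 6*(-5/2) = -15)
G(o) = 15*sqrt(o) (G(o) = (-1*(-15))*sqrt(o) = 15*sqrt(o))
-G(380) = -15*sqrt(380) = -15*2*sqrt(95) = -30*sqrt(95)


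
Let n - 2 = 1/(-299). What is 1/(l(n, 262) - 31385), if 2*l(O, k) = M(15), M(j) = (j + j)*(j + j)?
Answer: -1/30935 ≈ -3.2326e-5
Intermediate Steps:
n = 597/299 (n = 2 + 1/(-299) = 2 - 1/299 = 597/299 ≈ 1.9967)
M(j) = 4*j² (M(j) = (2*j)*(2*j) = 4*j²)
l(O, k) = 450 (l(O, k) = (4*15²)/2 = (4*225)/2 = (½)*900 = 450)
1/(l(n, 262) - 31385) = 1/(450 - 31385) = 1/(-30935) = -1/30935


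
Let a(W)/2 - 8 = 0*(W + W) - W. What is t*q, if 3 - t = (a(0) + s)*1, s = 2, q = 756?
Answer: -11340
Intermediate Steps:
a(W) = 16 - 2*W (a(W) = 16 + 2*(0*(W + W) - W) = 16 + 2*(0*(2*W) - W) = 16 + 2*(0 - W) = 16 + 2*(-W) = 16 - 2*W)
t = -15 (t = 3 - ((16 - 2*0) + 2) = 3 - ((16 + 0) + 2) = 3 - (16 + 2) = 3 - 18 = -15)
t*q = -15*756 = -11340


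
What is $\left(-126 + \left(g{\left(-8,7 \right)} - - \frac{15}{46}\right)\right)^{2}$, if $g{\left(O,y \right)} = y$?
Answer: $\frac{29800681}{2116} \approx 14084.0$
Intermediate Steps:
$\left(-126 + \left(g{\left(-8,7 \right)} - - \frac{15}{46}\right)\right)^{2} = \left(-126 + \left(7 - - \frac{15}{46}\right)\right)^{2} = \left(-126 + \left(7 + \frac{15}{46}\right)\right)^{2} = \left(-126 + \frac{337}{46}\right)^{2} = \left(- \frac{5459}{46}\right)^{2} = \frac{29800681}{2116}$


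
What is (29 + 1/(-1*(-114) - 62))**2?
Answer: 2277081/2704 ≈ 842.12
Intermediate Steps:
(29 + 1/(-1*(-114) - 62))**2 = (29 + 1/(114 - 62))**2 = (29 + 1/52)**2 = (1509/52)**2 = 2277081/2704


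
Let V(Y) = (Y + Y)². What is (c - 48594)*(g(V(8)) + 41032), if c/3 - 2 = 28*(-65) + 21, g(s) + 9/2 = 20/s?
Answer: -141751923525/64 ≈ -2.2149e+9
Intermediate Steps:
V(Y) = 4*Y² (V(Y) = (2*Y)² = 4*Y²)
g(s) = -9/2 + 20/s
c = -5391 (c = 6 + 3*(28*(-65) + 21) = 6 + 3*(-1820 + 21) = 6 + 3*(-1799) = 6 - 5397 = -5391)
(c - 48594)*(g(V(8)) + 41032) = (-5391 - 48594)*((-9/2 + 20/((4*8²))) + 41032) = -53985*((-9/2 + 20/((4*64))) + 41032) = -53985*((-9/2 + 20/256) + 41032) = -53985*((-9/2 + 20*(1/256)) + 41032) = -53985*((-9/2 + 5/64) + 41032) = -53985*(-283/64 + 41032) = -53985*2625765/64 = -141751923525/64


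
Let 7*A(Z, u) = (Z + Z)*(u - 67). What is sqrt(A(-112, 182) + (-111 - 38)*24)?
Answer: 2*I*sqrt(1814) ≈ 85.182*I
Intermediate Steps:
A(Z, u) = 2*Z*(-67 + u)/7 (A(Z, u) = ((Z + Z)*(u - 67))/7 = ((2*Z)*(-67 + u))/7 = (2*Z*(-67 + u))/7 = 2*Z*(-67 + u)/7)
sqrt(A(-112, 182) + (-111 - 38)*24) = sqrt((2/7)*(-112)*(-67 + 182) + (-111 - 38)*24) = sqrt((2/7)*(-112)*115 - 149*24) = sqrt(-3680 - 3576) = sqrt(-7256) = 2*I*sqrt(1814)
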